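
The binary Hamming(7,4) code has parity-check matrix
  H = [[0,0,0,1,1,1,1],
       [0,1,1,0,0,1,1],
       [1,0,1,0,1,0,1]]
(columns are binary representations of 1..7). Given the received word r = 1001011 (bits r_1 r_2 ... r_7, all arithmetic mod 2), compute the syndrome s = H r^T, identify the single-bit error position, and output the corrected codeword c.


s = (1, 0, 0)^T, error position = 4, corrected codeword c = 1000011

Compute s = H r^T mod 2 one row at a time:
  s_1 = 1 + 0 + 1 + 1 = 3 ≡ 1 (mod 2).
  s_2 = 0 + 0 + 1 + 1 = 2 ≡ 0 (mod 2).
  s_3 = 1 + 0 + 0 + 1 = 2 ≡ 0 (mod 2).
s = (1, 0, 0)^T — this equals column 4 of H (binary 100), so error is at position 4.
Correct: flip bit 4 of r = 1001011 to get c = 1000011.


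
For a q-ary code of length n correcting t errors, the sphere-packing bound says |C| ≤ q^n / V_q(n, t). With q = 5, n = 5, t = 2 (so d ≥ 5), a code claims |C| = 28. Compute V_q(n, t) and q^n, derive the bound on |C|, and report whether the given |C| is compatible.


V_q(n, t) = 181, q^n = 3125, Hamming bound = 17, |C| = 28 > bound (violated).

Step 1: Compute V_q(n, t) = Σ_{j=0}^2 C(n, j) (q−1)^j.
  j = 0: C(5,0)·(4)^0 = 1·1 = 1.
  j = 1: C(5,1)·(4)^1 = 5·4 = 20.
  j = 2: C(5,2)·(4)^2 = 10·16 = 160.
  V_q(n, t) = 1 + 20 + 160 = 181.
Step 2: q^n = 5^5 = 3125.
Step 3: Hamming bound ⌊q^n / V_q(n,t)⌋ = ⌊3125/181⌋ = 17.
Step 4: Compare |C| = 28 to 17: violated.
The claimed |C| lies above the Hamming bound, so no 5-ary code of length 5 with d ≥ 5 can have 28 codewords.


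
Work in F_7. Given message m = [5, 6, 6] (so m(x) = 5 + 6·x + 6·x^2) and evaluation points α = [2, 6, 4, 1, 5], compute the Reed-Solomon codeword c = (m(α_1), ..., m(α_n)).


c = [6, 5, 6, 3, 3]

Message polynomial: m(x) = 5 + 6·x + 6·x^2 (mod 7).
For each evaluation point α_i, compute m(α_i) mod 7:
  α_1 = 2: Horner steps 6 → 4 → 6, so m(2) = 6.
  α_2 = 6: Horner steps 6 → 0 → 5, so m(6) = 5.
  α_3 = 4: Horner steps 6 → 2 → 6, so m(4) = 6.
  α_4 = 1: Horner steps 6 → 5 → 3, so m(1) = 3.
  α_5 = 5: Horner steps 6 → 1 → 3, so m(5) = 3.
Codeword c = [6, 5, 6, 3, 3] ∈ F_7^5.


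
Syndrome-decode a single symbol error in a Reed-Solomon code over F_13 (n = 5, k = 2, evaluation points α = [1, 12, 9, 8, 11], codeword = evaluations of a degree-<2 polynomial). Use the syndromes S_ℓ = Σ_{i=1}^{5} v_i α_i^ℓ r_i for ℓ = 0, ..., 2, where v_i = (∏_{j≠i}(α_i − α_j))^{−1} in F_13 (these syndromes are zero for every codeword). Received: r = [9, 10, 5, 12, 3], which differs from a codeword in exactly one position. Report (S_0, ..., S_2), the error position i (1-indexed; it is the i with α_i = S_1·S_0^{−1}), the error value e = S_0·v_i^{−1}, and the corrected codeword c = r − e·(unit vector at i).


S = (5, 3, 7), error at position 5, error magnitude e = 12, c = [9, 10, 5, 12, 4].

Step 1: column multipliers v_i = (∏_{j≠i}(α_i − α_j))^{−1} mod 13.
  i = 1 (α = 1): (1−12)(1−9)(1−8)(1−11) = (−11)·(−8)·(−7)·(−10) = 6160 ≡ 11, so v_1 = 11^{−1} = 6 (mod 13).
  i = 2 (α = 12): (12−1)(12−9)(12−8)(12−11) = 11·3·4·1 = 132 ≡ 2, so v_2 = 2^{−1} = 7 (mod 13).
  i = 3 (α = 9): (9−1)(9−12)(9−8)(9−11) = 8·(−3)·1·(−2) = 48 ≡ 9, so v_3 = 9^{−1} = 3 (mod 13).
  i = 4 (α = 8): (8−1)(8−12)(8−9)(8−11) = 7·(−4)·(−1)·(−3) = −84 ≡ 7, so v_4 = 7^{−1} = 2 (mod 13).
  i = 5 (α = 11): (11−1)(11−12)(11−9)(11−8) = 10·(−1)·2·3 = −60 ≡ 5, so v_5 = 5^{−1} = 8 (mod 13).
  v = [6, 7, 3, 2, 8].
Step 2: syndromes of r = [9, 10, 5, 12, 3] (all sums mod 13).
  S_0 = Σ v_i r_i = 6·9 + 7·10 + 3·5 + 2·12 + 8·3 = 187 ≡ 5.
  S_1 = Σ v_i α_i r_i = 6·1·9 + 7·12·10 + 3·9·5 + 2·8·12 + 8·11·3 = 1485 ≡ 3.
  α_i^2 mod 13 = [1, 1, 3, 12, 4].
  S_2 = Σ v_i α_i^2 r_i = 6·1·9 + 7·1·10 + 3·3·5 + 2·12·12 + 8·4·3 = 553 ≡ 7.
  S = (5, 3, 7) ≠ 0, so r is not a codeword (an error is present).
Step 3: locate the error. For a single error e at position i, S_ℓ = v_i·e·α_i^ℓ, so α_err = S_1/S_0.
  S_0^{−1} = 5^{−1} = 8 (mod 13), so α_err = 3·8 = 24 ≡ 11 = α_5. Error position i = 5.
  Consistency check: S_2/S_1 = 7·9 = 63 ≡ 11 = α_err ✓ (single-error assumption holds).
Step 4: error magnitude e = S_0/v_5 = S_0·∏_{j≠5}(α_5 − α_j) = 5·5 = 25 ≡ 12 (mod 13).
Step 5: correct position 5: c_5 = r_5 − e = 3 − 12 ≡ 4 (mod 13). Hence c = [9, 10, 5, 12, 4].
  Check: interpolating c through the α_i gives m(x) = 3 + 6·x (degree < 2) with m(α_i) = c_i for every i, so c is indeed a codeword.


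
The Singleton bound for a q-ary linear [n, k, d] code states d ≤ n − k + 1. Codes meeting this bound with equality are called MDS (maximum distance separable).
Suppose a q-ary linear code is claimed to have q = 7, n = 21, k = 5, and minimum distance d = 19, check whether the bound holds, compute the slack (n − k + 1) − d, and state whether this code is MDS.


Singleton RHS = n − k + 1 = 17, slack = -2, bound violated (no such code; not MDS).

Singleton bound: d ≤ n − k + 1.
Here n = 21, k = 5, so n − k + 1 = 17.
Given d = 19, check d ≤ 17: NO.
Slack = (n − k + 1) − d = -2.
The slack is negative: d = 19 exceeds n − k + 1 = 17 by 2, so the Singleton bound is violated and no linear [21, 5, 19]_7 code can exist. In particular it is not MDS (MDS requires d = n − k + 1 exactly).
Description: the claimed parameters are [21, 5, 19]_7; such a code would be impossible (violates the Singleton bound).


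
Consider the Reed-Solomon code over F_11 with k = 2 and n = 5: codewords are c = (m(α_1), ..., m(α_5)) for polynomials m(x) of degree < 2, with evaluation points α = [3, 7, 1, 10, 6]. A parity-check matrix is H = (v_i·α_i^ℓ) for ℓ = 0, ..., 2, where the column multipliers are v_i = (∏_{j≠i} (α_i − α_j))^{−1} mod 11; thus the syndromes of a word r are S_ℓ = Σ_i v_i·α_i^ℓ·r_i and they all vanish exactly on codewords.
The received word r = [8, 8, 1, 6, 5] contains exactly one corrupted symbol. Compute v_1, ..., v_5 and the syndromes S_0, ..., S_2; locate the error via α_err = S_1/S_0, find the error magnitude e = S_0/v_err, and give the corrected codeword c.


S = (7, 10, 8), error at position 1, error magnitude e = 1, c = [7, 8, 1, 6, 5].

Step 1: column multipliers v_i = (∏_{j≠i}(α_i − α_j))^{−1} mod 11.
  i = 1 (α = 3): (3−7)(3−1)(3−10)(3−6) = (−4)·2·(−7)·(−3) = −168 ≡ 8, so v_1 = 8^{−1} = 7 (mod 11).
  i = 2 (α = 7): (7−3)(7−1)(7−10)(7−6) = 4·6·(−3)·1 = −72 ≡ 5, so v_2 = 5^{−1} = 9 (mod 11).
  i = 3 (α = 1): (1−3)(1−7)(1−10)(1−6) = (−2)·(−6)·(−9)·(−5) = 540 ≡ 1, so v_3 = 1^{−1} = 1 (mod 11).
  i = 4 (α = 10): (10−3)(10−7)(10−1)(10−6) = 7·3·9·4 = 756 ≡ 8, so v_4 = 8^{−1} = 7 (mod 11).
  i = 5 (α = 6): (6−3)(6−7)(6−1)(6−10) = 3·(−1)·5·(−4) = 60 ≡ 5, so v_5 = 5^{−1} = 9 (mod 11).
  v = [7, 9, 1, 7, 9].
Step 2: syndromes of r = [8, 8, 1, 6, 5] (all sums mod 11).
  S_0 = Σ v_i r_i = 7·8 + 9·8 + 1·1 + 7·6 + 9·5 = 216 ≡ 7.
  S_1 = Σ v_i α_i r_i = 7·3·8 + 9·7·8 + 1·1·1 + 7·10·6 + 9·6·5 = 1363 ≡ 10.
  α_i^2 mod 11 = [9, 5, 1, 1, 3].
  S_2 = Σ v_i α_i^2 r_i = 7·9·8 + 9·5·8 + 1·1·1 + 7·1·6 + 9·3·5 = 1042 ≡ 8.
  S = (7, 10, 8) ≠ 0, so r is not a codeword (an error is present).
Step 3: locate the error. For a single error e at position i, S_ℓ = v_i·e·α_i^ℓ, so α_err = S_1/S_0.
  S_0^{−1} = 7^{−1} = 8 (mod 11), so α_err = 10·8 = 80 ≡ 3 = α_1. Error position i = 1.
  Consistency check: S_2/S_1 = 8·10 = 80 ≡ 3 = α_err ✓ (single-error assumption holds).
Step 4: error magnitude e = S_0/v_1 = S_0·∏_{j≠1}(α_1 − α_j) = 7·8 = 56 ≡ 1 (mod 11).
Step 5: correct position 1: c_1 = r_1 − e = 8 − 1 ≡ 7 (mod 11). Hence c = [7, 8, 1, 6, 5].
  Check: interpolating c through the α_i gives m(x) = 9 + 3·x (degree < 2) with m(α_i) = c_i for every i, so c is indeed a codeword.


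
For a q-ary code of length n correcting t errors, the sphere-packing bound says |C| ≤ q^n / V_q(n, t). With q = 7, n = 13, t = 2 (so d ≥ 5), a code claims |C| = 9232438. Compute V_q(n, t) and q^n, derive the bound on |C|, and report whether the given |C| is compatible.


V_q(n, t) = 2887, q^n = 96889010407, Hamming bound = 33560446, |C| = 9232438 ≤ bound (satisfied).

Step 1: Compute V_q(n, t) = Σ_{j=0}^2 C(n, j) (q−1)^j.
  j = 0: C(13,0)·(6)^0 = 1·1 = 1.
  j = 1: C(13,1)·(6)^1 = 13·6 = 78.
  j = 2: C(13,2)·(6)^2 = 78·36 = 2808.
  V_q(n, t) = 1 + 78 + 2808 = 2887.
Step 2: q^n = 7^13 = 96889010407.
Step 3: Hamming bound ⌊q^n / V_q(n,t)⌋ = ⌊96889010407/2887⌋ = 33560446.
Step 4: Compare |C| = 9232438 to 33560446: satisfied.
The claimed |C| lies below the Hamming bound.


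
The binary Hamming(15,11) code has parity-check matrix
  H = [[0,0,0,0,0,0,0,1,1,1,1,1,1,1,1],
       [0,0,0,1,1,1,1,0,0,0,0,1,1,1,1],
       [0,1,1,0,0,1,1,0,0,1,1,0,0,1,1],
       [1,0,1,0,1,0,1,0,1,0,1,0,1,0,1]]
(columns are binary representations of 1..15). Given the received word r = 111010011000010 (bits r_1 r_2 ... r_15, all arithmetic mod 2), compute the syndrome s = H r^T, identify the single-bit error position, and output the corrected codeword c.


s = (1, 0, 1, 0)^T, error position = 10, corrected codeword c = 111010011100010

Compute s = H r^T mod 2 one row at a time:
  s_1 = 1 + 1 + 0 + 0 + 0 + 0 + 1 + 0 = 3 ≡ 1 (mod 2).
  s_2 = 0 + 1 + 0 + 0 + 0 + 0 + 1 + 0 = 2 ≡ 0 (mod 2).
  s_3 = 1 + 1 + 0 + 0 + 0 + 0 + 1 + 0 = 3 ≡ 1 (mod 2).
  s_4 = 1 + 1 + 1 + 0 + 1 + 0 + 0 + 0 = 4 ≡ 0 (mod 2).
s = (1, 0, 1, 0)^T — this equals column 10 of H (binary 1010), so error is at position 10.
Correct: flip bit 10 of r = 111010011000010 to get c = 111010011100010.


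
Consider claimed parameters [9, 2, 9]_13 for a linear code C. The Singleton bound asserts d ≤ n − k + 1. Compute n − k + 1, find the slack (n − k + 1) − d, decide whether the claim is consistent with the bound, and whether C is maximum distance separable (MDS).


Singleton RHS = n − k + 1 = 8, slack = -1, bound violated (no such code; not MDS).

Singleton bound: d ≤ n − k + 1.
Here n = 9, k = 2, so n − k + 1 = 8.
Given d = 9, check d ≤ 8: NO.
Slack = (n − k + 1) − d = -1.
The slack is negative: d = 9 exceeds n − k + 1 = 8 by 1, so the Singleton bound is violated and no linear [9, 2, 9]_13 code can exist. In particular it is not MDS (MDS requires d = n − k + 1 exactly).
Description: the claimed parameters are [9, 2, 9]_13; such a code would be impossible (violates the Singleton bound).


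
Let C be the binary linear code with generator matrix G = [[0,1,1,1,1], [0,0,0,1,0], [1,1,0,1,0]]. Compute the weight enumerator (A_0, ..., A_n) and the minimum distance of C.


Weight distribution: A_0 = 1, A_1 = 1, A_2 = 1, A_3 = 3, A_4 = 2. Minimum distance d = 1.

Enumerate all 2^3 = 8 messages m ∈ F_2^3.
For each, compute codeword c = mG in F_2^5, then tally its weight.
  m = 000 → c = 00000, weight = 0.
  m = 100 → c = 01111, weight = 4.
  m = 010 → c = 00010, weight = 1.
  m = 110 → c = 01101, weight = 3.
  m = 001 → c = 11010, weight = 3.
  m = 101 → c = 10101, weight = 3.
  m = 011 → c = 11000, weight = 2.
  m = 111 → c = 10111, weight = 4.
Tally weights:
  weight 0: 1 codewords.
  weight 1: 1 codewords.
  weight 2: 1 codewords.
  weight 3: 3 codewords.
  weight 4: 2 codewords.
Minimum distance d = smallest w > 0 with A_w > 0 = 1.
Sanity: Σ A_w = 8 = 2^3 = 8 ✓.


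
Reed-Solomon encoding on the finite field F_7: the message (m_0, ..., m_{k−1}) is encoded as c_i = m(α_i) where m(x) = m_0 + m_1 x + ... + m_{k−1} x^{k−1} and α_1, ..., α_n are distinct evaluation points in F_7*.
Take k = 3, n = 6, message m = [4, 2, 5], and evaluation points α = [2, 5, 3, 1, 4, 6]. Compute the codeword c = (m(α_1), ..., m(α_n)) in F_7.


c = [0, 6, 6, 4, 1, 0]

Message polynomial: m(x) = 4 + 2·x + 5·x^2 (mod 7).
For each evaluation point α_i, compute m(α_i) mod 7:
  α_1 = 2: Horner steps 5 → 5 → 0, so m(2) = 0.
  α_2 = 5: Horner steps 5 → 6 → 6, so m(5) = 6.
  α_3 = 3: Horner steps 5 → 3 → 6, so m(3) = 6.
  α_4 = 1: Horner steps 5 → 0 → 4, so m(1) = 4.
  α_5 = 4: Horner steps 5 → 1 → 1, so m(4) = 1.
  α_6 = 6: Horner steps 5 → 4 → 0, so m(6) = 0.
Codeword c = [0, 6, 6, 4, 1, 0] ∈ F_7^6.


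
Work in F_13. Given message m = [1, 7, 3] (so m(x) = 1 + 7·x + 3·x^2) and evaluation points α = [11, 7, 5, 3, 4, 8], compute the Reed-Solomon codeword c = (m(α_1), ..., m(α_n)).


c = [12, 2, 7, 10, 12, 2]

Message polynomial: m(x) = 1 + 7·x + 3·x^2 (mod 13).
For each evaluation point α_i, compute m(α_i) mod 13:
  α_1 = 11: Horner steps 3 → 1 → 12, so m(11) = 12.
  α_2 = 7: Horner steps 3 → 2 → 2, so m(7) = 2.
  α_3 = 5: Horner steps 3 → 9 → 7, so m(5) = 7.
  α_4 = 3: Horner steps 3 → 3 → 10, so m(3) = 10.
  α_5 = 4: Horner steps 3 → 6 → 12, so m(4) = 12.
  α_6 = 8: Horner steps 3 → 5 → 2, so m(8) = 2.
Codeword c = [12, 2, 7, 10, 12, 2] ∈ F_13^6.


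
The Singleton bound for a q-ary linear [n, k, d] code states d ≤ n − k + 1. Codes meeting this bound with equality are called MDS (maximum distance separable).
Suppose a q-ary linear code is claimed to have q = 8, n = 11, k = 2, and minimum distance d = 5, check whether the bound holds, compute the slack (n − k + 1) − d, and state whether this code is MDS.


Singleton RHS = n − k + 1 = 10, slack = 5, bound satisfied, not MDS.

Singleton bound: d ≤ n − k + 1.
Here n = 11, k = 2, so n − k + 1 = 10.
Given d = 5, check d ≤ 10: YES.
Slack = (n − k + 1) − d = 5.
The code is NOT MDS (slack = 5 > 0).
Description: the claimed parameters are [11, 2, 5]_8; such a code would be non-MDS.


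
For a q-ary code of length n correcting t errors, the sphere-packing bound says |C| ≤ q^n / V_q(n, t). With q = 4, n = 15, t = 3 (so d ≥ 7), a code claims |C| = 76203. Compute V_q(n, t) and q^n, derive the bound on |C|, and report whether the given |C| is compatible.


V_q(n, t) = 13276, q^n = 1073741824, Hamming bound = 80878, |C| = 76203 ≤ bound (satisfied).

Step 1: Compute V_q(n, t) = Σ_{j=0}^3 C(n, j) (q−1)^j.
  j = 0: C(15,0)·(3)^0 = 1·1 = 1.
  j = 1: C(15,1)·(3)^1 = 15·3 = 45.
  j = 2: C(15,2)·(3)^2 = 105·9 = 945.
  j = 3: C(15,3)·(3)^3 = 455·27 = 12285.
  V_q(n, t) = 1 + 45 + 945 + 12285 = 13276.
Step 2: q^n = 4^15 = 1073741824.
Step 3: Hamming bound ⌊q^n / V_q(n,t)⌋ = ⌊1073741824/13276⌋ = 80878.
Step 4: Compare |C| = 76203 to 80878: satisfied.
The claimed |C| lies below the Hamming bound.


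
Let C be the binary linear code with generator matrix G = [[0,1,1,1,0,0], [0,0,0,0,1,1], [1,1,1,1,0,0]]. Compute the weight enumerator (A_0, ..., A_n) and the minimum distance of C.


Weight distribution: A_0 = 1, A_1 = 1, A_2 = 1, A_3 = 2, A_4 = 1, A_5 = 1, A_6 = 1. Minimum distance d = 1.

Enumerate all 2^3 = 8 messages m ∈ F_2^3.
For each, compute codeword c = mG in F_2^6, then tally its weight.
  m = 000 → c = 000000, weight = 0.
  m = 100 → c = 011100, weight = 3.
  m = 010 → c = 000011, weight = 2.
  m = 110 → c = 011111, weight = 5.
  m = 001 → c = 111100, weight = 4.
  m = 101 → c = 100000, weight = 1.
  m = 011 → c = 111111, weight = 6.
  m = 111 → c = 100011, weight = 3.
Tally weights:
  weight 0: 1 codewords.
  weight 1: 1 codewords.
  weight 2: 1 codewords.
  weight 3: 2 codewords.
  weight 4: 1 codewords.
  weight 5: 1 codewords.
  weight 6: 1 codewords.
Minimum distance d = smallest w > 0 with A_w > 0 = 1.
Sanity: Σ A_w = 8 = 2^3 = 8 ✓.


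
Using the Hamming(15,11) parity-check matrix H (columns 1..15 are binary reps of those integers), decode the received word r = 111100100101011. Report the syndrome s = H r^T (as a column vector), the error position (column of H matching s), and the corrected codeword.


s = (0, 1, 0, 0)^T, error position = 4, corrected codeword c = 111000100101011

Compute s = H r^T mod 2 one row at a time:
  s_1 = 0 + 0 + 1 + 0 + 1 + 0 + 1 + 1 = 4 ≡ 0 (mod 2).
  s_2 = 1 + 0 + 0 + 1 + 1 + 0 + 1 + 1 = 5 ≡ 1 (mod 2).
  s_3 = 1 + 1 + 0 + 1 + 1 + 0 + 1 + 1 = 6 ≡ 0 (mod 2).
  s_4 = 1 + 1 + 0 + 1 + 0 + 0 + 0 + 1 = 4 ≡ 0 (mod 2).
s = (0, 1, 0, 0)^T — this equals column 4 of H (binary 0100), so error is at position 4.
Correct: flip bit 4 of r = 111100100101011 to get c = 111000100101011.


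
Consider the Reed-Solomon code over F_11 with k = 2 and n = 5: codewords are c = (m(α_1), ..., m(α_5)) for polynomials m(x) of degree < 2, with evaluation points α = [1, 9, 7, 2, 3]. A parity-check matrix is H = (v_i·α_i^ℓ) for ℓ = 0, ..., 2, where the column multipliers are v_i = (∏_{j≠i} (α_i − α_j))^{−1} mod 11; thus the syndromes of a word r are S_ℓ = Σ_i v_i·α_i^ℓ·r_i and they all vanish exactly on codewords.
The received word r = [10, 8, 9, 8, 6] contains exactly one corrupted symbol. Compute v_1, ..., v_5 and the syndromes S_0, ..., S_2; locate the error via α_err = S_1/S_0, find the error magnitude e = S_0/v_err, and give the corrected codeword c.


S = (3, 5, 1), error at position 2, error magnitude e = 3, c = [10, 5, 9, 8, 6].

Step 1: column multipliers v_i = (∏_{j≠i}(α_i − α_j))^{−1} mod 11.
  i = 1 (α = 1): (1−9)(1−7)(1−2)(1−3) = (−8)·(−6)·(−1)·(−2) = 96 ≡ 8, so v_1 = 8^{−1} = 7 (mod 11).
  i = 2 (α = 9): (9−1)(9−7)(9−2)(9−3) = 8·2·7·6 = 672 ≡ 1, so v_2 = 1^{−1} = 1 (mod 11).
  i = 3 (α = 7): (7−1)(7−9)(7−2)(7−3) = 6·(−2)·5·4 = −240 ≡ 2, so v_3 = 2^{−1} = 6 (mod 11).
  i = 4 (α = 2): (2−1)(2−9)(2−7)(2−3) = 1·(−7)·(−5)·(−1) = −35 ≡ 9, so v_4 = 9^{−1} = 5 (mod 11).
  i = 5 (α = 3): (3−1)(3−9)(3−7)(3−2) = 2·(−6)·(−4)·1 = 48 ≡ 4, so v_5 = 4^{−1} = 3 (mod 11).
  v = [7, 1, 6, 5, 3].
Step 2: syndromes of r = [10, 8, 9, 8, 6] (all sums mod 11).
  S_0 = Σ v_i r_i = 7·10 + 1·8 + 6·9 + 5·8 + 3·6 = 190 ≡ 3.
  S_1 = Σ v_i α_i r_i = 7·1·10 + 1·9·8 + 6·7·9 + 5·2·8 + 3·3·6 = 654 ≡ 5.
  α_i^2 mod 11 = [1, 4, 5, 4, 9].
  S_2 = Σ v_i α_i^2 r_i = 7·1·10 + 1·4·8 + 6·5·9 + 5·4·8 + 3·9·6 = 694 ≡ 1.
  S = (3, 5, 1) ≠ 0, so r is not a codeword (an error is present).
Step 3: locate the error. For a single error e at position i, S_ℓ = v_i·e·α_i^ℓ, so α_err = S_1/S_0.
  S_0^{−1} = 3^{−1} = 4 (mod 11), so α_err = 5·4 = 20 ≡ 9 = α_2. Error position i = 2.
  Consistency check: S_2/S_1 = 1·9 = 9 ≡ 9 = α_err ✓ (single-error assumption holds).
Step 4: error magnitude e = S_0/v_2 = S_0·∏_{j≠2}(α_2 − α_j) = 3·1 = 3 ≡ 3 (mod 11).
Step 5: correct position 2: c_2 = r_2 − e = 8 − 3 ≡ 5 (mod 11). Hence c = [10, 5, 9, 8, 6].
  Check: interpolating c through the α_i gives m(x) = 1 + 9·x (degree < 2) with m(α_i) = c_i for every i, so c is indeed a codeword.


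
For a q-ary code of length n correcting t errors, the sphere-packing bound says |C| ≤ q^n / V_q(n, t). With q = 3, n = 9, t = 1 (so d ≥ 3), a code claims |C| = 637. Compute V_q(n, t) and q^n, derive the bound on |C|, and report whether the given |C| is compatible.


V_q(n, t) = 19, q^n = 19683, Hamming bound = 1035, |C| = 637 ≤ bound (satisfied).

Step 1: Compute V_q(n, t) = Σ_{j=0}^1 C(n, j) (q−1)^j.
  j = 0: C(9,0)·(2)^0 = 1·1 = 1.
  j = 1: C(9,1)·(2)^1 = 9·2 = 18.
  V_q(n, t) = 1 + 18 = 19.
Step 2: q^n = 3^9 = 19683.
Step 3: Hamming bound ⌊q^n / V_q(n,t)⌋ = ⌊19683/19⌋ = 1035.
Step 4: Compare |C| = 637 to 1035: satisfied.
The claimed |C| lies below the Hamming bound.


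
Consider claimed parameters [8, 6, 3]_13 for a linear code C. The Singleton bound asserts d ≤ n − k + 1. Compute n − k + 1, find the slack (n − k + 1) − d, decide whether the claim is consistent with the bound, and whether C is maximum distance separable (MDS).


Singleton RHS = n − k + 1 = 3, slack = 0, bound satisfied, MDS.

Singleton bound: d ≤ n − k + 1.
Here n = 8, k = 6, so n − k + 1 = 3.
Given d = 3, check d ≤ 3: YES.
Slack = (n − k + 1) − d = 0.
The code is MDS (slack = 0).
Description: the claimed parameters are [8, 6, 3]_13; such a code would be MDS (meets Singleton bound).


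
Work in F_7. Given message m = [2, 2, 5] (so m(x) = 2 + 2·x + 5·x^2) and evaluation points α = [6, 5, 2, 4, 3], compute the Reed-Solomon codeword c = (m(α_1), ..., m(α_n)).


c = [5, 4, 5, 6, 4]

Message polynomial: m(x) = 2 + 2·x + 5·x^2 (mod 7).
For each evaluation point α_i, compute m(α_i) mod 7:
  α_1 = 6: Horner steps 5 → 4 → 5, so m(6) = 5.
  α_2 = 5: Horner steps 5 → 6 → 4, so m(5) = 4.
  α_3 = 2: Horner steps 5 → 5 → 5, so m(2) = 5.
  α_4 = 4: Horner steps 5 → 1 → 6, so m(4) = 6.
  α_5 = 3: Horner steps 5 → 3 → 4, so m(3) = 4.
Codeword c = [5, 4, 5, 6, 4] ∈ F_7^5.


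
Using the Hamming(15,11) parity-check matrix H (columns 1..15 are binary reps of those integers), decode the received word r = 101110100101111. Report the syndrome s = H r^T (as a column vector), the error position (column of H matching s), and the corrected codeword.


s = (1, 1, 1, 0)^T, error position = 14, corrected codeword c = 101110100101101

Compute s = H r^T mod 2 one row at a time:
  s_1 = 0 + 0 + 1 + 0 + 1 + 1 + 1 + 1 = 5 ≡ 1 (mod 2).
  s_2 = 1 + 1 + 0 + 1 + 1 + 1 + 1 + 1 = 7 ≡ 1 (mod 2).
  s_3 = 0 + 1 + 0 + 1 + 1 + 0 + 1 + 1 = 5 ≡ 1 (mod 2).
  s_4 = 1 + 1 + 1 + 1 + 0 + 0 + 1 + 1 = 6 ≡ 0 (mod 2).
s = (1, 1, 1, 0)^T — this equals column 14 of H (binary 1110), so error is at position 14.
Correct: flip bit 14 of r = 101110100101111 to get c = 101110100101101.


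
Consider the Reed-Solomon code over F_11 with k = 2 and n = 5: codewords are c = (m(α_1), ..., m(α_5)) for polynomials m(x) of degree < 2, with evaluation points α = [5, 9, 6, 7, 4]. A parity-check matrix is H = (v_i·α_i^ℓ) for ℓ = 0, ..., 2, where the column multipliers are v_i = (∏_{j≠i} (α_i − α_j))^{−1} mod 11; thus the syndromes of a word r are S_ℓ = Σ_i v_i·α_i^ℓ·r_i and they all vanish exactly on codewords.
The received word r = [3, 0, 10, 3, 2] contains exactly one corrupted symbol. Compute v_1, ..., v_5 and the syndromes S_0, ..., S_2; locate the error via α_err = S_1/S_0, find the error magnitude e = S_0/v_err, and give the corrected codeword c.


S = (10, 6, 8), error at position 1, error magnitude e = 8, c = [6, 0, 10, 3, 2].

Step 1: column multipliers v_i = (∏_{j≠i}(α_i − α_j))^{−1} mod 11.
  i = 1 (α = 5): (5−9)(5−6)(5−7)(5−4) = (−4)·(−1)·(−2)·1 = −8 ≡ 3, so v_1 = 3^{−1} = 4 (mod 11).
  i = 2 (α = 9): (9−5)(9−6)(9−7)(9−4) = 4·3·2·5 = 120 ≡ 10, so v_2 = 10^{−1} = 10 (mod 11).
  i = 3 (α = 6): (6−5)(6−9)(6−7)(6−4) = 1·(−3)·(−1)·2 = 6 ≡ 6, so v_3 = 6^{−1} = 2 (mod 11).
  i = 4 (α = 7): (7−5)(7−9)(7−6)(7−4) = 2·(−2)·1·3 = −12 ≡ 10, so v_4 = 10^{−1} = 10 (mod 11).
  i = 5 (α = 4): (4−5)(4−9)(4−6)(4−7) = (−1)·(−5)·(−2)·(−3) = 30 ≡ 8, so v_5 = 8^{−1} = 7 (mod 11).
  v = [4, 10, 2, 10, 7].
Step 2: syndromes of r = [3, 0, 10, 3, 2] (all sums mod 11).
  S_0 = Σ v_i r_i = 4·3 + 10·0 + 2·10 + 10·3 + 7·2 = 76 ≡ 10.
  S_1 = Σ v_i α_i r_i = 4·5·3 + 10·9·0 + 2·6·10 + 10·7·3 + 7·4·2 = 446 ≡ 6.
  α_i^2 mod 11 = [3, 4, 3, 5, 5].
  S_2 = Σ v_i α_i^2 r_i = 4·3·3 + 10·4·0 + 2·3·10 + 10·5·3 + 7·5·2 = 316 ≡ 8.
  S = (10, 6, 8) ≠ 0, so r is not a codeword (an error is present).
Step 3: locate the error. For a single error e at position i, S_ℓ = v_i·e·α_i^ℓ, so α_err = S_1/S_0.
  S_0^{−1} = 10^{−1} = 10 (mod 11), so α_err = 6·10 = 60 ≡ 5 = α_1. Error position i = 1.
  Consistency check: S_2/S_1 = 8·2 = 16 ≡ 5 = α_err ✓ (single-error assumption holds).
Step 4: error magnitude e = S_0/v_1 = S_0·∏_{j≠1}(α_1 − α_j) = 10·3 = 30 ≡ 8 (mod 11).
Step 5: correct position 1: c_1 = r_1 − e = 3 − 8 ≡ 6 (mod 11). Hence c = [6, 0, 10, 3, 2].
  Check: interpolating c through the α_i gives m(x) = 8 + 4·x (degree < 2) with m(α_i) = c_i for every i, so c is indeed a codeword.


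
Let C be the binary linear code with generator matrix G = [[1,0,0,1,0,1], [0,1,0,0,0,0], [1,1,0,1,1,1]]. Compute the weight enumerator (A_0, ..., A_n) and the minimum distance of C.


Weight distribution: A_0 = 1, A_1 = 2, A_2 = 1, A_3 = 1, A_4 = 2, A_5 = 1. Minimum distance d = 1.

Enumerate all 2^3 = 8 messages m ∈ F_2^3.
For each, compute codeword c = mG in F_2^6, then tally its weight.
  m = 000 → c = 000000, weight = 0.
  m = 100 → c = 100101, weight = 3.
  m = 010 → c = 010000, weight = 1.
  m = 110 → c = 110101, weight = 4.
  m = 001 → c = 110111, weight = 5.
  m = 101 → c = 010010, weight = 2.
  m = 011 → c = 100111, weight = 4.
  m = 111 → c = 000010, weight = 1.
Tally weights:
  weight 0: 1 codewords.
  weight 1: 2 codewords.
  weight 2: 1 codewords.
  weight 3: 1 codewords.
  weight 4: 2 codewords.
  weight 5: 1 codewords.
Minimum distance d = smallest w > 0 with A_w > 0 = 1.
Sanity: Σ A_w = 8 = 2^3 = 8 ✓.


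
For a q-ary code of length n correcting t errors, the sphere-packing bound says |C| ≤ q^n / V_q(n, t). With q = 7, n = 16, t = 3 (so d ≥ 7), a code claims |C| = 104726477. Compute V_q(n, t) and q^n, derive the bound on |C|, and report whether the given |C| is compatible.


V_q(n, t) = 125377, q^n = 33232930569601, Hamming bound = 265064011, |C| = 104726477 ≤ bound (satisfied).

Step 1: Compute V_q(n, t) = Σ_{j=0}^3 C(n, j) (q−1)^j.
  j = 0: C(16,0)·(6)^0 = 1·1 = 1.
  j = 1: C(16,1)·(6)^1 = 16·6 = 96.
  j = 2: C(16,2)·(6)^2 = 120·36 = 4320.
  j = 3: C(16,3)·(6)^3 = 560·216 = 120960.
  V_q(n, t) = 1 + 96 + 4320 + 120960 = 125377.
Step 2: q^n = 7^16 = 33232930569601.
Step 3: Hamming bound ⌊q^n / V_q(n,t)⌋ = ⌊33232930569601/125377⌋ = 265064011.
Step 4: Compare |C| = 104726477 to 265064011: satisfied.
The claimed |C| lies below the Hamming bound.


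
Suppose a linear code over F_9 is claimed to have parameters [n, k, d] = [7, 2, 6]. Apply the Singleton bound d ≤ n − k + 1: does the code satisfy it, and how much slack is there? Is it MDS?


Singleton RHS = n − k + 1 = 6, slack = 0, bound satisfied, MDS.

Singleton bound: d ≤ n − k + 1.
Here n = 7, k = 2, so n − k + 1 = 6.
Given d = 6, check d ≤ 6: YES.
Slack = (n − k + 1) − d = 0.
The code is MDS (slack = 0).
Description: the claimed parameters are [7, 2, 6]_9; such a code would be MDS (meets Singleton bound).


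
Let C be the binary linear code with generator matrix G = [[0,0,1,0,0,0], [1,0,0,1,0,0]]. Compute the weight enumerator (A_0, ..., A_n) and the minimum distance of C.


Weight distribution: A_0 = 1, A_1 = 1, A_2 = 1, A_3 = 1. Minimum distance d = 1.

Enumerate all 2^2 = 4 messages m ∈ F_2^2.
For each, compute codeword c = mG in F_2^6, then tally its weight.
  m = 00 → c = 000000, weight = 0.
  m = 10 → c = 001000, weight = 1.
  m = 01 → c = 100100, weight = 2.
  m = 11 → c = 101100, weight = 3.
Tally weights:
  weight 0: 1 codewords.
  weight 1: 1 codewords.
  weight 2: 1 codewords.
  weight 3: 1 codewords.
Minimum distance d = smallest w > 0 with A_w > 0 = 1.
Sanity: Σ A_w = 4 = 2^2 = 4 ✓.


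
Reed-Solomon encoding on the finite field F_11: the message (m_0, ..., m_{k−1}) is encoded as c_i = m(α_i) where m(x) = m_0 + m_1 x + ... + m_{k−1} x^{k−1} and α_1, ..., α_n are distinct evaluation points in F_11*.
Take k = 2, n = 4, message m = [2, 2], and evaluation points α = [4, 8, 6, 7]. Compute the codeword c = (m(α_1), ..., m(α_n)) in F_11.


c = [10, 7, 3, 5]

Message polynomial: m(x) = 2 + 2·x (mod 11).
For each evaluation point α_i, compute m(α_i) mod 11:
  α_1 = 4: Horner steps 2 → 10, so m(4) = 10.
  α_2 = 8: Horner steps 2 → 7, so m(8) = 7.
  α_3 = 6: Horner steps 2 → 3, so m(6) = 3.
  α_4 = 7: Horner steps 2 → 5, so m(7) = 5.
Codeword c = [10, 7, 3, 5] ∈ F_11^4.


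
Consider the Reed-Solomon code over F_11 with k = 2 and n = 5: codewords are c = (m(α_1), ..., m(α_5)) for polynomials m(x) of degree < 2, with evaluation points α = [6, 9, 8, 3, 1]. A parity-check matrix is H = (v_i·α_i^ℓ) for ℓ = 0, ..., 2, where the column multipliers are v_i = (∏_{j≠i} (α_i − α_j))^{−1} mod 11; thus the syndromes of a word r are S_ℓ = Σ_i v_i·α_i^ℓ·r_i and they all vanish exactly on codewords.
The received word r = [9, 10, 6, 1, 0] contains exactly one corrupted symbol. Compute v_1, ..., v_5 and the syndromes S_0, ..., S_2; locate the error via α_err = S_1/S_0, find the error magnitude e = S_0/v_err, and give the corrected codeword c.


S = (10, 8, 2), error at position 4, error magnitude e = 4, c = [9, 10, 6, 8, 0].

Step 1: column multipliers v_i = (∏_{j≠i}(α_i − α_j))^{−1} mod 11.
  i = 1 (α = 6): (6−9)(6−8)(6−3)(6−1) = (−3)·(−2)·3·5 = 90 ≡ 2, so v_1 = 2^{−1} = 6 (mod 11).
  i = 2 (α = 9): (9−6)(9−8)(9−3)(9−1) = 3·1·6·8 = 144 ≡ 1, so v_2 = 1^{−1} = 1 (mod 11).
  i = 3 (α = 8): (8−6)(8−9)(8−3)(8−1) = 2·(−1)·5·7 = −70 ≡ 7, so v_3 = 7^{−1} = 8 (mod 11).
  i = 4 (α = 3): (3−6)(3−9)(3−8)(3−1) = (−3)·(−6)·(−5)·2 = −180 ≡ 7, so v_4 = 7^{−1} = 8 (mod 11).
  i = 5 (α = 1): (1−6)(1−9)(1−8)(1−3) = (−5)·(−8)·(−7)·(−2) = 560 ≡ 10, so v_5 = 10^{−1} = 10 (mod 11).
  v = [6, 1, 8, 8, 10].
Step 2: syndromes of r = [9, 10, 6, 1, 0] (all sums mod 11).
  S_0 = Σ v_i r_i = 6·9 + 1·10 + 8·6 + 8·1 + 10·0 = 120 ≡ 10.
  S_1 = Σ v_i α_i r_i = 6·6·9 + 1·9·10 + 8·8·6 + 8·3·1 + 10·1·0 = 822 ≡ 8.
  α_i^2 mod 11 = [3, 4, 9, 9, 1].
  S_2 = Σ v_i α_i^2 r_i = 6·3·9 + 1·4·10 + 8·9·6 + 8·9·1 + 10·1·0 = 706 ≡ 2.
  S = (10, 8, 2) ≠ 0, so r is not a codeword (an error is present).
Step 3: locate the error. For a single error e at position i, S_ℓ = v_i·e·α_i^ℓ, so α_err = S_1/S_0.
  S_0^{−1} = 10^{−1} = 10 (mod 11), so α_err = 8·10 = 80 ≡ 3 = α_4. Error position i = 4.
  Consistency check: S_2/S_1 = 2·7 = 14 ≡ 3 = α_err ✓ (single-error assumption holds).
Step 4: error magnitude e = S_0/v_4 = S_0·∏_{j≠4}(α_4 − α_j) = 10·7 = 70 ≡ 4 (mod 11).
Step 5: correct position 4: c_4 = r_4 − e = 1 − 4 ≡ 8 (mod 11). Hence c = [9, 10, 6, 8, 0].
  Check: interpolating c through the α_i gives m(x) = 7 + 4·x (degree < 2) with m(α_i) = c_i for every i, so c is indeed a codeword.


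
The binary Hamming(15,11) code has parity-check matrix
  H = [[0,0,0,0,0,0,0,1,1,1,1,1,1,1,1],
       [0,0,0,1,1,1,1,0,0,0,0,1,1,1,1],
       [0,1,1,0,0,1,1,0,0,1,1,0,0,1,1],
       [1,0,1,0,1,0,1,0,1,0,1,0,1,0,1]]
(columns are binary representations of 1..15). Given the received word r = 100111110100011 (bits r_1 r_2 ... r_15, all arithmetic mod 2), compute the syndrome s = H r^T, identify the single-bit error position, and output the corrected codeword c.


s = (0, 0, 1, 0)^T, error position = 2, corrected codeword c = 110111110100011

Compute s = H r^T mod 2 one row at a time:
  s_1 = 1 + 0 + 1 + 0 + 0 + 0 + 1 + 1 = 4 ≡ 0 (mod 2).
  s_2 = 1 + 1 + 1 + 1 + 0 + 0 + 1 + 1 = 6 ≡ 0 (mod 2).
  s_3 = 0 + 0 + 1 + 1 + 1 + 0 + 1 + 1 = 5 ≡ 1 (mod 2).
  s_4 = 1 + 0 + 1 + 1 + 0 + 0 + 0 + 1 = 4 ≡ 0 (mod 2).
s = (0, 0, 1, 0)^T — this equals column 2 of H (binary 0010), so error is at position 2.
Correct: flip bit 2 of r = 100111110100011 to get c = 110111110100011.


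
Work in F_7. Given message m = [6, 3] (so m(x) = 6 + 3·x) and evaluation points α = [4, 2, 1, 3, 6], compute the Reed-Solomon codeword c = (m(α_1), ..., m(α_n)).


c = [4, 5, 2, 1, 3]

Message polynomial: m(x) = 6 + 3·x (mod 7).
For each evaluation point α_i, compute m(α_i) mod 7:
  α_1 = 4: Horner steps 3 → 4, so m(4) = 4.
  α_2 = 2: Horner steps 3 → 5, so m(2) = 5.
  α_3 = 1: Horner steps 3 → 2, so m(1) = 2.
  α_4 = 3: Horner steps 3 → 1, so m(3) = 1.
  α_5 = 6: Horner steps 3 → 3, so m(6) = 3.
Codeword c = [4, 5, 2, 1, 3] ∈ F_7^5.


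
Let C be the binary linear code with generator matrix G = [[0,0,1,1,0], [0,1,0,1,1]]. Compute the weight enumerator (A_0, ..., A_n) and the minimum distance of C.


Weight distribution: A_0 = 1, A_2 = 1, A_3 = 2. Minimum distance d = 2.

Enumerate all 2^2 = 4 messages m ∈ F_2^2.
For each, compute codeword c = mG in F_2^5, then tally its weight.
  m = 00 → c = 00000, weight = 0.
  m = 10 → c = 00110, weight = 2.
  m = 01 → c = 01011, weight = 3.
  m = 11 → c = 01101, weight = 3.
Tally weights:
  weight 0: 1 codewords.
  weight 2: 1 codewords.
  weight 3: 2 codewords.
Minimum distance d = smallest w > 0 with A_w > 0 = 2.
Sanity: Σ A_w = 4 = 2^2 = 4 ✓.


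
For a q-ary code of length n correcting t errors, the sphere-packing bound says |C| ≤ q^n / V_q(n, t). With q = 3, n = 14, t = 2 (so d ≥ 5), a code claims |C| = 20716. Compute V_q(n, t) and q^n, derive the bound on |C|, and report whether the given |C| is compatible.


V_q(n, t) = 393, q^n = 4782969, Hamming bound = 12170, |C| = 20716 > bound (violated).

Step 1: Compute V_q(n, t) = Σ_{j=0}^2 C(n, j) (q−1)^j.
  j = 0: C(14,0)·(2)^0 = 1·1 = 1.
  j = 1: C(14,1)·(2)^1 = 14·2 = 28.
  j = 2: C(14,2)·(2)^2 = 91·4 = 364.
  V_q(n, t) = 1 + 28 + 364 = 393.
Step 2: q^n = 3^14 = 4782969.
Step 3: Hamming bound ⌊q^n / V_q(n,t)⌋ = ⌊4782969/393⌋ = 12170.
Step 4: Compare |C| = 20716 to 12170: violated.
The claimed |C| lies above the Hamming bound, so no 3-ary code of length 14 with d ≥ 5 can have 20716 codewords.


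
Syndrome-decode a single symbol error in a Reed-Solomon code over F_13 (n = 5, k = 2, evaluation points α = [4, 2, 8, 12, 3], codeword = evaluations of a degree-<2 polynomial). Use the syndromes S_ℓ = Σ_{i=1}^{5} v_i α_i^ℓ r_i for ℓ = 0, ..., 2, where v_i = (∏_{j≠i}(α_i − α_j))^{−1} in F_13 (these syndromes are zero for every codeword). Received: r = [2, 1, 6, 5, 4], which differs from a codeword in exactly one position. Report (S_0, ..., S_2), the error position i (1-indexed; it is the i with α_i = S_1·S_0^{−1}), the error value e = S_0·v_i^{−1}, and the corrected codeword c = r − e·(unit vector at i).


S = (5, 7, 2), error at position 1, error magnitude e = 8, c = [7, 1, 6, 5, 4].

Step 1: column multipliers v_i = (∏_{j≠i}(α_i − α_j))^{−1} mod 13.
  i = 1 (α = 4): (4−2)(4−8)(4−12)(4−3) = 2·(−4)·(−8)·1 = 64 ≡ 12, so v_1 = 12^{−1} = 12 (mod 13).
  i = 2 (α = 2): (2−4)(2−8)(2−12)(2−3) = (−2)·(−6)·(−10)·(−1) = 120 ≡ 3, so v_2 = 3^{−1} = 9 (mod 13).
  i = 3 (α = 8): (8−4)(8−2)(8−12)(8−3) = 4·6·(−4)·5 = −480 ≡ 1, so v_3 = 1^{−1} = 1 (mod 13).
  i = 4 (α = 12): (12−4)(12−2)(12−8)(12−3) = 8·10·4·9 = 2880 ≡ 7, so v_4 = 7^{−1} = 2 (mod 13).
  i = 5 (α = 3): (3−4)(3−2)(3−8)(3−12) = (−1)·1·(−5)·(−9) = −45 ≡ 7, so v_5 = 7^{−1} = 2 (mod 13).
  v = [12, 9, 1, 2, 2].
Step 2: syndromes of r = [2, 1, 6, 5, 4] (all sums mod 13).
  S_0 = Σ v_i r_i = 12·2 + 9·1 + 1·6 + 2·5 + 2·4 = 57 ≡ 5.
  S_1 = Σ v_i α_i r_i = 12·4·2 + 9·2·1 + 1·8·6 + 2·12·5 + 2·3·4 = 306 ≡ 7.
  α_i^2 mod 13 = [3, 4, 12, 1, 9].
  S_2 = Σ v_i α_i^2 r_i = 12·3·2 + 9·4·1 + 1·12·6 + 2·1·5 + 2·9·4 = 262 ≡ 2.
  S = (5, 7, 2) ≠ 0, so r is not a codeword (an error is present).
Step 3: locate the error. For a single error e at position i, S_ℓ = v_i·e·α_i^ℓ, so α_err = S_1/S_0.
  S_0^{−1} = 5^{−1} = 8 (mod 13), so α_err = 7·8 = 56 ≡ 4 = α_1. Error position i = 1.
  Consistency check: S_2/S_1 = 2·2 = 4 ≡ 4 = α_err ✓ (single-error assumption holds).
Step 4: error magnitude e = S_0/v_1 = S_0·∏_{j≠1}(α_1 − α_j) = 5·12 = 60 ≡ 8 (mod 13).
Step 5: correct position 1: c_1 = r_1 − e = 2 − 8 ≡ 7 (mod 13). Hence c = [7, 1, 6, 5, 4].
  Check: interpolating c through the α_i gives m(x) = 8 + 3·x (degree < 2) with m(α_i) = c_i for every i, so c is indeed a codeword.


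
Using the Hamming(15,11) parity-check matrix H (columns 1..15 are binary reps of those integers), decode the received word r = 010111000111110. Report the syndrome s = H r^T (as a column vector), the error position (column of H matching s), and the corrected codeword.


s = (1, 0, 1, 1)^T, error position = 11, corrected codeword c = 010111000101110

Compute s = H r^T mod 2 one row at a time:
  s_1 = 0 + 0 + 1 + 1 + 1 + 1 + 1 + 0 = 5 ≡ 1 (mod 2).
  s_2 = 1 + 1 + 1 + 0 + 1 + 1 + 1 + 0 = 6 ≡ 0 (mod 2).
  s_3 = 1 + 0 + 1 + 0 + 1 + 1 + 1 + 0 = 5 ≡ 1 (mod 2).
  s_4 = 0 + 0 + 1 + 0 + 0 + 1 + 1 + 0 = 3 ≡ 1 (mod 2).
s = (1, 0, 1, 1)^T — this equals column 11 of H (binary 1011), so error is at position 11.
Correct: flip bit 11 of r = 010111000111110 to get c = 010111000101110.


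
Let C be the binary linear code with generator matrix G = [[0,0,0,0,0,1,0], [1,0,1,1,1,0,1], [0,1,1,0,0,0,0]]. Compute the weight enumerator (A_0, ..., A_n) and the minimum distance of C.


Weight distribution: A_0 = 1, A_1 = 1, A_2 = 1, A_3 = 1, A_5 = 2, A_6 = 2. Minimum distance d = 1.

Enumerate all 2^3 = 8 messages m ∈ F_2^3.
For each, compute codeword c = mG in F_2^7, then tally its weight.
  m = 000 → c = 0000000, weight = 0.
  m = 100 → c = 0000010, weight = 1.
  m = 010 → c = 1011101, weight = 5.
  m = 110 → c = 1011111, weight = 6.
  m = 001 → c = 0110000, weight = 2.
  m = 101 → c = 0110010, weight = 3.
  m = 011 → c = 1101101, weight = 5.
  m = 111 → c = 1101111, weight = 6.
Tally weights:
  weight 0: 1 codewords.
  weight 1: 1 codewords.
  weight 2: 1 codewords.
  weight 3: 1 codewords.
  weight 5: 2 codewords.
  weight 6: 2 codewords.
Minimum distance d = smallest w > 0 with A_w > 0 = 1.
Sanity: Σ A_w = 8 = 2^3 = 8 ✓.


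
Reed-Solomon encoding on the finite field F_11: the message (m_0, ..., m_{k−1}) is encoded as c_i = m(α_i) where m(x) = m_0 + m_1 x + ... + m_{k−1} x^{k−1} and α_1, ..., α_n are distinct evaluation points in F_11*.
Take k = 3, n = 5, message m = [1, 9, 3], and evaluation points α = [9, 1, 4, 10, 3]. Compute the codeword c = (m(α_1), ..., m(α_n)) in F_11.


c = [6, 2, 8, 6, 0]

Message polynomial: m(x) = 1 + 9·x + 3·x^2 (mod 11).
For each evaluation point α_i, compute m(α_i) mod 11:
  α_1 = 9: Horner steps 3 → 3 → 6, so m(9) = 6.
  α_2 = 1: Horner steps 3 → 1 → 2, so m(1) = 2.
  α_3 = 4: Horner steps 3 → 10 → 8, so m(4) = 8.
  α_4 = 10: Horner steps 3 → 6 → 6, so m(10) = 6.
  α_5 = 3: Horner steps 3 → 7 → 0, so m(3) = 0.
Codeword c = [6, 2, 8, 6, 0] ∈ F_11^5.


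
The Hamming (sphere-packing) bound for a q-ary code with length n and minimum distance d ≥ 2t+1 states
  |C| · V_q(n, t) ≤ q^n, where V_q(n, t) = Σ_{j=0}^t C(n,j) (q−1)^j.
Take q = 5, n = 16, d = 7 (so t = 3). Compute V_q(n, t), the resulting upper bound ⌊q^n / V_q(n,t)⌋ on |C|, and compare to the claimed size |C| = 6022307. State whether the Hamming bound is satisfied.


V_q(n, t) = 37825, q^n = 152587890625, Hamming bound = 4034048, |C| = 6022307 > bound (violated).

Step 1: Compute V_q(n, t) = Σ_{j=0}^3 C(n, j) (q−1)^j.
  j = 0: C(16,0)·(4)^0 = 1·1 = 1.
  j = 1: C(16,1)·(4)^1 = 16·4 = 64.
  j = 2: C(16,2)·(4)^2 = 120·16 = 1920.
  j = 3: C(16,3)·(4)^3 = 560·64 = 35840.
  V_q(n, t) = 1 + 64 + 1920 + 35840 = 37825.
Step 2: q^n = 5^16 = 152587890625.
Step 3: Hamming bound ⌊q^n / V_q(n,t)⌋ = ⌊152587890625/37825⌋ = 4034048.
Step 4: Compare |C| = 6022307 to 4034048: violated.
The claimed |C| lies above the Hamming bound, so no 5-ary code of length 16 with d ≥ 7 can have 6022307 codewords.


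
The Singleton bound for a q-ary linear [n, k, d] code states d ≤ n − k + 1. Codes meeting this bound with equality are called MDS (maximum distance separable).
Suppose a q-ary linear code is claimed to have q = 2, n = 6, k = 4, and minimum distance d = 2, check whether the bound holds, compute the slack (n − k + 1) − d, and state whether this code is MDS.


Singleton RHS = n − k + 1 = 3, slack = 1, bound satisfied, not MDS.

Singleton bound: d ≤ n − k + 1.
Here n = 6, k = 4, so n − k + 1 = 3.
Given d = 2, check d ≤ 3: YES.
Slack = (n − k + 1) − d = 1.
The code is NOT MDS (slack = 1 > 0).
Description: the claimed parameters are [6, 4, 2]_2; such a code would be non-MDS.
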